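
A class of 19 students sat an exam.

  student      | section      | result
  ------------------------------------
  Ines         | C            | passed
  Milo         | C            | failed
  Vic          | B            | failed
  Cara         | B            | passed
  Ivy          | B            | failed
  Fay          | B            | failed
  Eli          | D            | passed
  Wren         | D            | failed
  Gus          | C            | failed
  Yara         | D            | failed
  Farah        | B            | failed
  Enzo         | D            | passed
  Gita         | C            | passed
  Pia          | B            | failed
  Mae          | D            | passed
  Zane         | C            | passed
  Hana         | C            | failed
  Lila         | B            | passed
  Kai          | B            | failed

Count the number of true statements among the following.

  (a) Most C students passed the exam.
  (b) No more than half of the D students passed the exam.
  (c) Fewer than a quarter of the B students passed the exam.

0

(a) C: |A| = 6, |A ∩ B| = 3; needs |A ∩ B| > |A ∖ B| — false.
(b) D: |A| = 5, |A ∩ B| = 3; needs |A ∩ B| ≤ |A ∖ B| — false.
(c) B: |A| = 8, |A ∩ B| = 2; needs |A ∩ B| / |A| < 1/4 — false.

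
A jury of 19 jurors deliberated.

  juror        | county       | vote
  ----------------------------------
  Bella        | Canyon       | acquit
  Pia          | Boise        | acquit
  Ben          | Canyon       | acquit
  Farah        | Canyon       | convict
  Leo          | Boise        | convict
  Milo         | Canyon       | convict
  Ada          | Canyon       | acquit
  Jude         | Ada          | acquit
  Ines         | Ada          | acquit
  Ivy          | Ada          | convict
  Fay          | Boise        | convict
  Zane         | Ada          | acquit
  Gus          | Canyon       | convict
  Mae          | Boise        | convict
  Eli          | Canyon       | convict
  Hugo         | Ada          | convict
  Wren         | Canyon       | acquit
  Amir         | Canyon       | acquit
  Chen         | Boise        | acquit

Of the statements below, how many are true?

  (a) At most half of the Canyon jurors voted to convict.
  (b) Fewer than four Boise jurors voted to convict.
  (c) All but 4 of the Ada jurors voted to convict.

(a) Canyon: |A| = 9, |A ∩ B| = 4; needs |A ∩ B| ≤ |A ∖ B| — true.
(b) Boise: |A| = 5, |A ∩ B| = 3; needs |A ∩ B| < 4 — true.
(c) Ada: |A| = 5, |A ∩ B| = 2; needs |A ∖ B| = 4 — false.

2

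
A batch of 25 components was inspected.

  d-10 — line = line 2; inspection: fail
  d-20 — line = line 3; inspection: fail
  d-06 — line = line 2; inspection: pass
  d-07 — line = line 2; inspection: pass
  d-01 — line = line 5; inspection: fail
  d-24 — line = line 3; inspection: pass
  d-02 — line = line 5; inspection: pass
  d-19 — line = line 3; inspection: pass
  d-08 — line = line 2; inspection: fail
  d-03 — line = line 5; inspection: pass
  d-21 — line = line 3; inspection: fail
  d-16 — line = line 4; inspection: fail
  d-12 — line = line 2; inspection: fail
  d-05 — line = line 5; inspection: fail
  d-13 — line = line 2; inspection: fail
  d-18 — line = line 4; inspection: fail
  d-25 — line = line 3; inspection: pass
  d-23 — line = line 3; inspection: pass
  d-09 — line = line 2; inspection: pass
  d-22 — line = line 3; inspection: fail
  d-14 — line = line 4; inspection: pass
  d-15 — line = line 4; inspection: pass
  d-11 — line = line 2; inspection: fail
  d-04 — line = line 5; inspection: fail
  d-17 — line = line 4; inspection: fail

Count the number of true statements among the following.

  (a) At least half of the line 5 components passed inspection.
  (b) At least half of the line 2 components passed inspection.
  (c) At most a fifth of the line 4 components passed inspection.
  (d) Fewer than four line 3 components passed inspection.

0

(a) line 5: |A| = 5, |A ∩ B| = 2; needs |A ∩ B| ≥ |A ∖ B| — false.
(b) line 2: |A| = 8, |A ∩ B| = 3; needs |A ∩ B| ≥ |A ∖ B| — false.
(c) line 4: |A| = 5, |A ∩ B| = 2; needs |A ∩ B| / |A| ≤ 1/5 — false.
(d) line 3: |A| = 7, |A ∩ B| = 4; needs |A ∩ B| < 4 — false.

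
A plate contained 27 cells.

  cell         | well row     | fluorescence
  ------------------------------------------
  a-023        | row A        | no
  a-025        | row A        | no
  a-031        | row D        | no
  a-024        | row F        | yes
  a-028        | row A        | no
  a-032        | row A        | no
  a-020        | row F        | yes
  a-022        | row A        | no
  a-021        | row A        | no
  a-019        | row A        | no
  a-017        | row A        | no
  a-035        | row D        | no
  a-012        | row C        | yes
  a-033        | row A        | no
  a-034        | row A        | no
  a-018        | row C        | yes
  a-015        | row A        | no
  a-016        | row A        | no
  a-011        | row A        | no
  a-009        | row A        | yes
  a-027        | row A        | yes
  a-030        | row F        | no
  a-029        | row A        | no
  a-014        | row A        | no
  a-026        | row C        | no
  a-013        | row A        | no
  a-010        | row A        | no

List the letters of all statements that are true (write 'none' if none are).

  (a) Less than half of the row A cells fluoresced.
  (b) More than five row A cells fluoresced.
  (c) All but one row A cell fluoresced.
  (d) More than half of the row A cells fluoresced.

|A| = 19, |A ∩ B| = 2, |A ∖ B| = 17.
(a) |A ∩ B| < |A ∖ B|: holds.
(b) |A ∩ B| > 5: fails.
(c) |A ∖ B| = 1: fails.
(d) |A ∩ B| > |A ∖ B|: fails.

(a)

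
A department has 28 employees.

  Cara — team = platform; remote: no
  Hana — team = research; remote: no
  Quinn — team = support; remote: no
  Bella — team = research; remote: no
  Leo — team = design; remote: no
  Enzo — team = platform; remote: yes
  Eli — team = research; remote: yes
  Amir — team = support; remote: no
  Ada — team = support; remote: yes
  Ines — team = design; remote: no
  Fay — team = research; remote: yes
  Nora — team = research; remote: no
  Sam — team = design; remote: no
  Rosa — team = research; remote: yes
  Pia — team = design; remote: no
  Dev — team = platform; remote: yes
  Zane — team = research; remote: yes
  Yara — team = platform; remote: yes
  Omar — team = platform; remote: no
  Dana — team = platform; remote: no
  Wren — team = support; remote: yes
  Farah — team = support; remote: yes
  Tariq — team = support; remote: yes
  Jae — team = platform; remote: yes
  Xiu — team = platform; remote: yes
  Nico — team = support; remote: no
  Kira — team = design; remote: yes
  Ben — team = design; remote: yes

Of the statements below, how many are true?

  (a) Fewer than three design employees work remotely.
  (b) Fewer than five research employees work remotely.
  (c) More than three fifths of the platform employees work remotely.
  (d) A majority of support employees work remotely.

4

(a) design: |A| = 6, |A ∩ B| = 2; needs |A ∩ B| < 3 — true.
(b) research: |A| = 7, |A ∩ B| = 4; needs |A ∩ B| < 5 — true.
(c) platform: |A| = 8, |A ∩ B| = 5; needs |A ∩ B| / |A| > 3/5 — true.
(d) support: |A| = 7, |A ∩ B| = 4; needs |A ∩ B| > |A ∖ B| — true.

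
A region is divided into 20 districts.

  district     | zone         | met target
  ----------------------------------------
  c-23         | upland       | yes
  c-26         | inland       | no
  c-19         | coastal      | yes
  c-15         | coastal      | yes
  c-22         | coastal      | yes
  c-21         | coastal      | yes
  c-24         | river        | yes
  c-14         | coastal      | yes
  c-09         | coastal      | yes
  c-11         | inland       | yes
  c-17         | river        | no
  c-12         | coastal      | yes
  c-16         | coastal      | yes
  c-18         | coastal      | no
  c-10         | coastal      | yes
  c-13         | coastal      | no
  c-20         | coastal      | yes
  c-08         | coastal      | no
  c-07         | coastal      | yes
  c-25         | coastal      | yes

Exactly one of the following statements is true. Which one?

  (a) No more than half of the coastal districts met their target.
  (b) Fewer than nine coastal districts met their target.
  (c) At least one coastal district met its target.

(c)

|A| = 15, |A ∩ B| = 12, |A ∖ B| = 3.
(a) requires |A ∩ B| ≤ |A ∖ B|: false.
(b) requires |A ∩ B| < 9: false.
(c) requires A ∩ B ≠ ∅ (|A ∩ B| ≥ 1): true.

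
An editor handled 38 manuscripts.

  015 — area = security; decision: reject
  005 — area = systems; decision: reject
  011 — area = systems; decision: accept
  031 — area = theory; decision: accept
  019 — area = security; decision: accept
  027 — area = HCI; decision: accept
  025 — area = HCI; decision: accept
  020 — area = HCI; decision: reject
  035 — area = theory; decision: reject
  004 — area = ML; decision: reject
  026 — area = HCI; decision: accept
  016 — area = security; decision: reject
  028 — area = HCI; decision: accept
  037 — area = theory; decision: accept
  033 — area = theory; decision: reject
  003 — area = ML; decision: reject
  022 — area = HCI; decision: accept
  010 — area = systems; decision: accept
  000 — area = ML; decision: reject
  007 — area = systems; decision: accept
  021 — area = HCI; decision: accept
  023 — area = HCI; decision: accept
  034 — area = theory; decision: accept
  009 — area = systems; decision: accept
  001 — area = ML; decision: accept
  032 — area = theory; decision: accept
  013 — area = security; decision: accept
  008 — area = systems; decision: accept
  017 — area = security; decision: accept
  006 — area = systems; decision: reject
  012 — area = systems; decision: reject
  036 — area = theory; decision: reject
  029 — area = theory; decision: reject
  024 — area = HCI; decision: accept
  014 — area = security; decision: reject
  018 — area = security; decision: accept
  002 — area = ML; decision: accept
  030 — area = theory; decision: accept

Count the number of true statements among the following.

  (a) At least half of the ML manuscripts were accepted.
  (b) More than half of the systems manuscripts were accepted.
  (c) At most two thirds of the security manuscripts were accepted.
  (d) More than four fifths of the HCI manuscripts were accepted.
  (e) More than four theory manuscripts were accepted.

4

(a) ML: |A| = 5, |A ∩ B| = 2; needs |A ∩ B| ≥ |A ∖ B| — false.
(b) systems: |A| = 8, |A ∩ B| = 5; needs |A ∩ B| > |A ∖ B| — true.
(c) security: |A| = 7, |A ∩ B| = 4; needs |A ∩ B| / |A| ≤ 2/3 — true.
(d) HCI: |A| = 9, |A ∩ B| = 8; needs |A ∩ B| / |A| > 4/5 — true.
(e) theory: |A| = 9, |A ∩ B| = 5; needs |A ∩ B| > 4 — true.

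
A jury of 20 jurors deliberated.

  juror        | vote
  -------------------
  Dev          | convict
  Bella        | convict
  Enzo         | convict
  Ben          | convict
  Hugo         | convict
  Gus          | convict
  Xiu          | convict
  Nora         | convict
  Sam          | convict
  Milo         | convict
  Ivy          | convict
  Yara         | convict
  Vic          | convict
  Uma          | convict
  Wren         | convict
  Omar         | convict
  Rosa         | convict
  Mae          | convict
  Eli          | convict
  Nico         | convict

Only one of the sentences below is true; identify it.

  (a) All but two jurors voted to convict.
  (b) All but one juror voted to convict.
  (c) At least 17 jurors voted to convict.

(c)

|A| = 20, |A ∩ B| = 20, |A ∖ B| = 0.
(a) requires |A ∖ B| = 2: false.
(b) requires |A ∖ B| = 1: false.
(c) requires |A ∩ B| ≥ 17: true.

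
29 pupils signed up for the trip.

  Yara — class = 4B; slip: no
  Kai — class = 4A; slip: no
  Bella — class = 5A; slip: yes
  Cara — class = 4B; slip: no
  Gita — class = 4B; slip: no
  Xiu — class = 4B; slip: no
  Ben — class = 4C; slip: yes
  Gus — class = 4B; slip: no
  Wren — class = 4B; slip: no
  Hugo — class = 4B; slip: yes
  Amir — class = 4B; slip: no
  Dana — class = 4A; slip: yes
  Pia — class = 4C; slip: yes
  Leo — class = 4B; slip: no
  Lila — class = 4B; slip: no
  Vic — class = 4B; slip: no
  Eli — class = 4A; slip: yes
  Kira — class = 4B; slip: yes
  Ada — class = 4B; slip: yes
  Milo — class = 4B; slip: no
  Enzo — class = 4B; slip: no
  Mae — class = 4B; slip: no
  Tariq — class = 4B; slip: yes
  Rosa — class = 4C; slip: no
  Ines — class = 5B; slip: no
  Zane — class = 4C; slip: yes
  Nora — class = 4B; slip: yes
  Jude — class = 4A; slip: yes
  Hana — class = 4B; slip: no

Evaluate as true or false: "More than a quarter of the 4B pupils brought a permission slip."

'More than a quarter of the 4B pupils brought a permission slip' holds iff |A ∩ B| / |A| > 1/4.
|A| = 19, |A ∩ B| = 5, |A ∖ B| = 14.
|A ∩ B|/|A| = 5/19, so the statement is true.

True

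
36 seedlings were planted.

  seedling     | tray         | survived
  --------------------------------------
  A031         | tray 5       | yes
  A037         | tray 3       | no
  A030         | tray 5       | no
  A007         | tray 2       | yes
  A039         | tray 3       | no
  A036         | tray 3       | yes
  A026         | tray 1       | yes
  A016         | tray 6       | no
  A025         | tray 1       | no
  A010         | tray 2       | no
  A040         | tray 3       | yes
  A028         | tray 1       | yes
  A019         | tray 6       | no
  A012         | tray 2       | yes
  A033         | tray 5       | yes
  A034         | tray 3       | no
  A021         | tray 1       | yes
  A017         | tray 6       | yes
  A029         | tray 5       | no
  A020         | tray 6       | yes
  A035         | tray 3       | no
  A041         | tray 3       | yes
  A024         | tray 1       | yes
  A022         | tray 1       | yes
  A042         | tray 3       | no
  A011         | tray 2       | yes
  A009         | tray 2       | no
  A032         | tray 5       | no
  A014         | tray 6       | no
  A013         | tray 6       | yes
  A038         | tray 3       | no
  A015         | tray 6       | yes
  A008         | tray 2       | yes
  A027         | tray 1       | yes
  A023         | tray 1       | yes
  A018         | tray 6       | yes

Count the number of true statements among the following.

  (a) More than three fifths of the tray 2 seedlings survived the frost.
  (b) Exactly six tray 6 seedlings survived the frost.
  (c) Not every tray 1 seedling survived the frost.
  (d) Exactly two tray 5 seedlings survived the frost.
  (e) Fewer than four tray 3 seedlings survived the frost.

4

(a) tray 2: |A| = 6, |A ∩ B| = 4; needs |A ∩ B| / |A| > 3/5 — true.
(b) tray 6: |A| = 8, |A ∩ B| = 5; needs |A ∩ B| = 6 — false.
(c) tray 1: |A| = 8, |A ∩ B| = 7; needs A ⊄ B (|A ∖ B| ≥ 1) — true.
(d) tray 5: |A| = 5, |A ∩ B| = 2; needs |A ∩ B| = 2 — true.
(e) tray 3: |A| = 9, |A ∩ B| = 3; needs |A ∩ B| < 4 — true.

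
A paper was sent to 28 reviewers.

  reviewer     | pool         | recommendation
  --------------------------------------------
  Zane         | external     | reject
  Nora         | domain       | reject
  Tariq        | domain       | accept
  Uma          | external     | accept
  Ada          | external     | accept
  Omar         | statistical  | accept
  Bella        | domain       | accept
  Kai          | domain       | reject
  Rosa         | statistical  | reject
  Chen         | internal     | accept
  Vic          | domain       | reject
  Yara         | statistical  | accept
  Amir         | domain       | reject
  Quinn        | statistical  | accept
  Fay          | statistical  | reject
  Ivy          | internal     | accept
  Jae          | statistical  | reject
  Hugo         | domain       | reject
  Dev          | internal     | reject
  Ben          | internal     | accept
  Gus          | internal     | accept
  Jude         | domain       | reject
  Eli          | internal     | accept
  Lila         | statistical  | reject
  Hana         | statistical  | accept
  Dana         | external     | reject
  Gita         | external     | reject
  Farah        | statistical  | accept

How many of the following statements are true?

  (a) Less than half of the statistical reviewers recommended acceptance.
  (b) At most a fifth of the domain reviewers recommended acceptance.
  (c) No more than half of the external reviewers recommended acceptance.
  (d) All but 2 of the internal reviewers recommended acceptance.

(a) statistical: |A| = 9, |A ∩ B| = 5; needs |A ∩ B| < |A ∖ B| — false.
(b) domain: |A| = 8, |A ∩ B| = 2; needs |A ∩ B| / |A| ≤ 1/5 — false.
(c) external: |A| = 5, |A ∩ B| = 2; needs |A ∩ B| ≤ |A ∖ B| — true.
(d) internal: |A| = 6, |A ∩ B| = 5; needs |A ∖ B| = 2 — false.

1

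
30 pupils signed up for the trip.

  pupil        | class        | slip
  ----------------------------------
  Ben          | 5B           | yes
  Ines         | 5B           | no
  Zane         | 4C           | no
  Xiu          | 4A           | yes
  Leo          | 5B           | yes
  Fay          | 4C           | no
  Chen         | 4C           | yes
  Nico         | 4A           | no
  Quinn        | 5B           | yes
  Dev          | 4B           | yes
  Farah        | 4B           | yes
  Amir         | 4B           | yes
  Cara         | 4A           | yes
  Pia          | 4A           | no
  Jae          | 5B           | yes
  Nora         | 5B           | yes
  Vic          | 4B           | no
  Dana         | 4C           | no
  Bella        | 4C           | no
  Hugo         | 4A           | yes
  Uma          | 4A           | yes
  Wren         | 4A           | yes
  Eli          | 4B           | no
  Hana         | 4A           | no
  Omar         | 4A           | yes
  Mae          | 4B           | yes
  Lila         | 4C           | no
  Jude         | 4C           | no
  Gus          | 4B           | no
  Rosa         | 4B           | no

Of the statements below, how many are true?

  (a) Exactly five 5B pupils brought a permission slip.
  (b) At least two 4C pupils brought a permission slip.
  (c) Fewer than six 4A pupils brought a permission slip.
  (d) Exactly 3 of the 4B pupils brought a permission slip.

1

(a) 5B: |A| = 6, |A ∩ B| = 5; needs |A ∩ B| = 5 — true.
(b) 4C: |A| = 7, |A ∩ B| = 1; needs |A ∩ B| ≥ 2 — false.
(c) 4A: |A| = 9, |A ∩ B| = 6; needs |A ∩ B| < 6 — false.
(d) 4B: |A| = 8, |A ∩ B| = 4; needs |A ∩ B| = 3 — false.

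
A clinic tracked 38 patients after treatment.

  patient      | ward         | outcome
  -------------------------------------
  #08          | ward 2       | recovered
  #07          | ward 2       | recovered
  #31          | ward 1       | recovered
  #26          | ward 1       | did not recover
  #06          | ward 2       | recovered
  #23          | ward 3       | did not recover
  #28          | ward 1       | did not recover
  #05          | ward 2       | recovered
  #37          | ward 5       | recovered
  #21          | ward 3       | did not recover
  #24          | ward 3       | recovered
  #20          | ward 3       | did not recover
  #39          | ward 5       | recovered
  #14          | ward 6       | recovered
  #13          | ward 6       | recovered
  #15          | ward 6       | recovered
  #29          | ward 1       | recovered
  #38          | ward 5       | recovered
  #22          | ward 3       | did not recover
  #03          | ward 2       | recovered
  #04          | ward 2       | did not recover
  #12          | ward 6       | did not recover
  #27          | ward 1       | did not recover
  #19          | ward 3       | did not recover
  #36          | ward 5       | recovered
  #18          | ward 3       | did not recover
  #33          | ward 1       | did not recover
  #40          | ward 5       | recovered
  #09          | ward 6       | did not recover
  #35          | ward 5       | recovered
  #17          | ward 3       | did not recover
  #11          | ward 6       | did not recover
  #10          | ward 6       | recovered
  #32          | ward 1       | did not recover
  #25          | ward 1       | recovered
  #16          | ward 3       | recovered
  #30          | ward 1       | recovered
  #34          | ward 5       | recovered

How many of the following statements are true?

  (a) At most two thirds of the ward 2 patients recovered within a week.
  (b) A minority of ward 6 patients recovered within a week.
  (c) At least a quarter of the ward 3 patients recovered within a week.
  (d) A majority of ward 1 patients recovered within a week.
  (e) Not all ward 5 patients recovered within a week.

(a) ward 2: |A| = 6, |A ∩ B| = 5; needs |A ∩ B| / |A| ≤ 2/3 — false.
(b) ward 6: |A| = 7, |A ∩ B| = 4; needs |A ∩ B| < |A ∖ B| — false.
(c) ward 3: |A| = 9, |A ∩ B| = 2; needs |A ∩ B| / |A| ≥ 1/4 — false.
(d) ward 1: |A| = 9, |A ∩ B| = 4; needs |A ∩ B| > |A ∖ B| — false.
(e) ward 5: |A| = 7, |A ∩ B| = 7; needs A ⊄ B (|A ∖ B| ≥ 1) — false.

0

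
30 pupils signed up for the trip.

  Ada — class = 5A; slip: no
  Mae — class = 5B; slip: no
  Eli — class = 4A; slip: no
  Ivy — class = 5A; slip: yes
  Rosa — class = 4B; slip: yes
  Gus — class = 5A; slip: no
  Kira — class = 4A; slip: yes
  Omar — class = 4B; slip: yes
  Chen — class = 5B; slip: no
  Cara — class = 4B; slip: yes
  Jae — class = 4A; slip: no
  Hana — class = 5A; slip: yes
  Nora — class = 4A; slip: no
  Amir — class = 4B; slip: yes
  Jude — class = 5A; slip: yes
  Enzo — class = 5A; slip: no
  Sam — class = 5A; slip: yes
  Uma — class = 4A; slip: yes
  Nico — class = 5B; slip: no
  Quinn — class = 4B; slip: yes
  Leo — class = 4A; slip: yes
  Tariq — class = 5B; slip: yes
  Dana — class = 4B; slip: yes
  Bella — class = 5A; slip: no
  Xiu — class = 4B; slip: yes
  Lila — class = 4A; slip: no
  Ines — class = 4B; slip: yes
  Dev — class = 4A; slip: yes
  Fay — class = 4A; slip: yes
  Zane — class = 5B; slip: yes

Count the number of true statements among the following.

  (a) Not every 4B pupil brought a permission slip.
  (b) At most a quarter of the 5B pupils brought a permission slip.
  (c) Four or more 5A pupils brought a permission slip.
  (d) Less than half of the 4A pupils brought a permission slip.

(a) 4B: |A| = 8, |A ∩ B| = 8; needs A ⊄ B (|A ∖ B| ≥ 1) — false.
(b) 5B: |A| = 5, |A ∩ B| = 2; needs |A ∩ B| / |A| ≤ 1/4 — false.
(c) 5A: |A| = 8, |A ∩ B| = 4; needs |A ∩ B| ≥ 4 — true.
(d) 4A: |A| = 9, |A ∩ B| = 5; needs |A ∩ B| < |A ∖ B| — false.

1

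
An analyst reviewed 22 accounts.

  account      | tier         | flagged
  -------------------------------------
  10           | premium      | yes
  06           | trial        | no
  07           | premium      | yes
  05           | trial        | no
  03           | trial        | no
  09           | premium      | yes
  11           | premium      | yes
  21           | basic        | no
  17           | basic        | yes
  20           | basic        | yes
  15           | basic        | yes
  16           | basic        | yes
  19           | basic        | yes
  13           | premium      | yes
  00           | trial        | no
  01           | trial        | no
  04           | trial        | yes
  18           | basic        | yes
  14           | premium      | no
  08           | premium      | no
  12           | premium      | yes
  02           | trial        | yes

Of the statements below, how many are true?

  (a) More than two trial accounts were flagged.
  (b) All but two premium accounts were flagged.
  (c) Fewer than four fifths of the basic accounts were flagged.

1

(a) trial: |A| = 7, |A ∩ B| = 2; needs |A ∩ B| > 2 — false.
(b) premium: |A| = 8, |A ∩ B| = 6; needs |A ∖ B| = 2 — true.
(c) basic: |A| = 7, |A ∩ B| = 6; needs |A ∩ B| / |A| < 4/5 — false.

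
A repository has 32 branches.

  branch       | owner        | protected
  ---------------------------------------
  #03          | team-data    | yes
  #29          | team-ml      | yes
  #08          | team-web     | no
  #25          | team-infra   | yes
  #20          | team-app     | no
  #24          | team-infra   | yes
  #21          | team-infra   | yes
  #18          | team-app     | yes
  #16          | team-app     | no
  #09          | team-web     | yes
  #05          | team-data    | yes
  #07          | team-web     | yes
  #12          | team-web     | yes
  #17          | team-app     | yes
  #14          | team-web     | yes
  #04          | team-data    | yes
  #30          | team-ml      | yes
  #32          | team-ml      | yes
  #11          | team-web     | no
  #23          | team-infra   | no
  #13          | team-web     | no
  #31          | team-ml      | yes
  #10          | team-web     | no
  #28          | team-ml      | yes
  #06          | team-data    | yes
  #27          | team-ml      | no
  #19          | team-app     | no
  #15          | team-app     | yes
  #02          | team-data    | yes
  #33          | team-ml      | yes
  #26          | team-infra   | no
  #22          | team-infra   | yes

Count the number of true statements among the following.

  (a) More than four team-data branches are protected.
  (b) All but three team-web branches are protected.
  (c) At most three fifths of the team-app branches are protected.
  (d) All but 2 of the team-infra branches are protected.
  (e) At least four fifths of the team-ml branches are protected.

4

(a) team-data: |A| = 5, |A ∩ B| = 5; needs |A ∩ B| > 4 — true.
(b) team-web: |A| = 8, |A ∩ B| = 4; needs |A ∖ B| = 3 — false.
(c) team-app: |A| = 6, |A ∩ B| = 3; needs |A ∩ B| / |A| ≤ 3/5 — true.
(d) team-infra: |A| = 6, |A ∩ B| = 4; needs |A ∖ B| = 2 — true.
(e) team-ml: |A| = 7, |A ∩ B| = 6; needs |A ∩ B| / |A| ≥ 4/5 — true.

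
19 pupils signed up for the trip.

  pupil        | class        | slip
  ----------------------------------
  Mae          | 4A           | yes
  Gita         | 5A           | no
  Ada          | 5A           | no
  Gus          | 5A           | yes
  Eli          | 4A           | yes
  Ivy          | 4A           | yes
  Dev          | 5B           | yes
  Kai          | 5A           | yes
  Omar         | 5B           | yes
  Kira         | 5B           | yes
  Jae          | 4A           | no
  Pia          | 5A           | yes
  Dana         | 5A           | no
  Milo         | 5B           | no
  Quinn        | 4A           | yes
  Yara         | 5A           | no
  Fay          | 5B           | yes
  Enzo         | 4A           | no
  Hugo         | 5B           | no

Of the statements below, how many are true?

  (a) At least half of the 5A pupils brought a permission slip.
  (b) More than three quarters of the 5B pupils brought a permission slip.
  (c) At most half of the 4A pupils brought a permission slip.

(a) 5A: |A| = 7, |A ∩ B| = 3; needs |A ∩ B| ≥ |A ∖ B| — false.
(b) 5B: |A| = 6, |A ∩ B| = 4; needs |A ∩ B| / |A| > 3/4 — false.
(c) 4A: |A| = 6, |A ∩ B| = 4; needs |A ∩ B| ≤ |A ∖ B| — false.

0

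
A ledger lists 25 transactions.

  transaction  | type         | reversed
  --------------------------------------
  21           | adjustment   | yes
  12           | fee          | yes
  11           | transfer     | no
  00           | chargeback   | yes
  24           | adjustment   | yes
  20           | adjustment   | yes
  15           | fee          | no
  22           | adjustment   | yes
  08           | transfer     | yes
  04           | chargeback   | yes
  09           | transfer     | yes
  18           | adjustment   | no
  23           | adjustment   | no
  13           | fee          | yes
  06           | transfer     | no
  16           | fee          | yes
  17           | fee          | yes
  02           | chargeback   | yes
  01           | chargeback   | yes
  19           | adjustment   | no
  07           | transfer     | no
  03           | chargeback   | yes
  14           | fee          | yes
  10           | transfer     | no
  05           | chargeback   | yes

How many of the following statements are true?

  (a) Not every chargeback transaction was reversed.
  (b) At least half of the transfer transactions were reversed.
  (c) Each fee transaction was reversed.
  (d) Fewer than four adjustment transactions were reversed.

(a) chargeback: |A| = 6, |A ∩ B| = 6; needs A ⊄ B (|A ∖ B| ≥ 1) — false.
(b) transfer: |A| = 6, |A ∩ B| = 2; needs |A ∩ B| ≥ |A ∖ B| — false.
(c) fee: |A| = 6, |A ∩ B| = 5; needs A ⊆ B, i.e. every element of A is in B (|A ∖ B| = 0) — false.
(d) adjustment: |A| = 7, |A ∩ B| = 4; needs |A ∩ B| < 4 — false.

0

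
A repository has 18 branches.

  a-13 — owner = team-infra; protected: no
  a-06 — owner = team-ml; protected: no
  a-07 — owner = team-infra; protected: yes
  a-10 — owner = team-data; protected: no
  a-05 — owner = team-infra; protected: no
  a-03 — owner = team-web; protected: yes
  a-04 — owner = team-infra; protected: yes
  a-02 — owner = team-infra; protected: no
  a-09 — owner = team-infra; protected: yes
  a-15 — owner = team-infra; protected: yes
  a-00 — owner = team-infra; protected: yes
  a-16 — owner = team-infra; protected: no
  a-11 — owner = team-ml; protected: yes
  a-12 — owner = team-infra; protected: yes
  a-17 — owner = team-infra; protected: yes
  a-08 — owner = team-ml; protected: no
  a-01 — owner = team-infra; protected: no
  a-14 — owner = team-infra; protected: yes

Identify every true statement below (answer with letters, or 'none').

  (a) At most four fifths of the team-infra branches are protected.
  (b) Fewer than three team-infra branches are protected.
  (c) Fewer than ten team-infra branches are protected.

(a), (c)

|A| = 13, |A ∩ B| = 8, |A ∖ B| = 5.
(a) |A ∩ B| / |A| ≤ 4/5: holds.
(b) |A ∩ B| < 3: fails.
(c) |A ∩ B| < 10: holds.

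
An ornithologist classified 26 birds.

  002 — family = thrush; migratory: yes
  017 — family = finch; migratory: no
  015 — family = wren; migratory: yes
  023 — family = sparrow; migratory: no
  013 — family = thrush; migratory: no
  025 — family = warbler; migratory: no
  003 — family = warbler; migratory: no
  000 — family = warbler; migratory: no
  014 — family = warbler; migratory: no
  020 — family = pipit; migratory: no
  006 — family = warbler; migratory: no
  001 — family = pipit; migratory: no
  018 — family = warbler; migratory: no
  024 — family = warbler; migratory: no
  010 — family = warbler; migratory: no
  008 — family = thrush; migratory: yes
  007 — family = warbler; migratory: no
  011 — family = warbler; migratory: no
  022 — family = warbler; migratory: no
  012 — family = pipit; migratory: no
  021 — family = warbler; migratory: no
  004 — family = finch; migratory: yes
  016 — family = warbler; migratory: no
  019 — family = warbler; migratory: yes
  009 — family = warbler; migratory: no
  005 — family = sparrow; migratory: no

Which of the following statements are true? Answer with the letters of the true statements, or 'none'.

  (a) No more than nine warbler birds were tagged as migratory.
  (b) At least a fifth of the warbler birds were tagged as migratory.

(a)

|A| = 15, |A ∩ B| = 1, |A ∖ B| = 14.
(a) |A ∩ B| ≤ 9: holds.
(b) |A ∩ B| / |A| ≥ 1/5: fails.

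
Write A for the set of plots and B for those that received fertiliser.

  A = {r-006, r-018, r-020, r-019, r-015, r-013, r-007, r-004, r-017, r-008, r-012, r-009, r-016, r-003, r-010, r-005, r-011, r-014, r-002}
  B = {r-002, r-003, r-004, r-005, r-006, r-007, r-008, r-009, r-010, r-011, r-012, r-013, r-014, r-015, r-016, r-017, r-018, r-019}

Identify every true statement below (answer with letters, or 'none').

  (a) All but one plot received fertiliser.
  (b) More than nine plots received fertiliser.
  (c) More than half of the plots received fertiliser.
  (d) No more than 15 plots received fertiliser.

(a), (b), (c)

|A| = 19, |A ∩ B| = 18, |A ∖ B| = 1.
(a) |A ∖ B| = 1: holds.
(b) |A ∩ B| > 9: holds.
(c) |A ∩ B| > |A ∖ B|: holds.
(d) |A ∩ B| ≤ 15: fails.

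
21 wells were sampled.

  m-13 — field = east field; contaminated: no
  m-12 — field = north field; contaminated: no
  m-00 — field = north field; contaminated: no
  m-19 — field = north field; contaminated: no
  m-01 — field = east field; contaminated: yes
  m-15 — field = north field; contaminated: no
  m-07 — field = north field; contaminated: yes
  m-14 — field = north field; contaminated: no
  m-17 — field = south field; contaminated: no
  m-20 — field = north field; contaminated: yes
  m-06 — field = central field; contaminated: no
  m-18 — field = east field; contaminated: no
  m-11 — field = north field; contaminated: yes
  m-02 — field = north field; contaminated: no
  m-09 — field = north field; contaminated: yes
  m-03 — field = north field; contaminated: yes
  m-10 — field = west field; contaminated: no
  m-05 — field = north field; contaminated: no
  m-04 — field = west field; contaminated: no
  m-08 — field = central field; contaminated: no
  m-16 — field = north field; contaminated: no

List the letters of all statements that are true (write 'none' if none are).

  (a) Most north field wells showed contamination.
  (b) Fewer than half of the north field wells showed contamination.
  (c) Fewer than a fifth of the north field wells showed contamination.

|A| = 13, |A ∩ B| = 5, |A ∖ B| = 8.
(a) |A ∩ B| > |A ∖ B|: fails.
(b) |A ∩ B| < |A ∖ B|: holds.
(c) |A ∩ B| / |A| < 1/5: fails.

(b)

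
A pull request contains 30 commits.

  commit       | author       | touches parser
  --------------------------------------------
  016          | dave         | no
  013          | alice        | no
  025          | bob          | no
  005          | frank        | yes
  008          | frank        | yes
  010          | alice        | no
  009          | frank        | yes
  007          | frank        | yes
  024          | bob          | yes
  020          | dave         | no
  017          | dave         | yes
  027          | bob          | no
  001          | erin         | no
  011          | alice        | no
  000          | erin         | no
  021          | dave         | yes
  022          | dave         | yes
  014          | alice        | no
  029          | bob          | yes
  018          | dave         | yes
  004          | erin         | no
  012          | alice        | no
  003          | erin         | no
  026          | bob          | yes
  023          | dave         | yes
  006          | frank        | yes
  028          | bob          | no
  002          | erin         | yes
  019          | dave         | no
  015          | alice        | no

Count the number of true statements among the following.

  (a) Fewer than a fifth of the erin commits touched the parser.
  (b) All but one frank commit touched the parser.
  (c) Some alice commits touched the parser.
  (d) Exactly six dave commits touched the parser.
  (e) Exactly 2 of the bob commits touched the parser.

0

(a) erin: |A| = 5, |A ∩ B| = 1; needs |A ∩ B| / |A| < 1/5 — false.
(b) frank: |A| = 5, |A ∩ B| = 5; needs |A ∖ B| = 1 — false.
(c) alice: |A| = 6, |A ∩ B| = 0; needs A ∩ B ≠ ∅ (|A ∩ B| ≥ 1) — false.
(d) dave: |A| = 8, |A ∩ B| = 5; needs |A ∩ B| = 6 — false.
(e) bob: |A| = 6, |A ∩ B| = 3; needs |A ∩ B| = 2 — false.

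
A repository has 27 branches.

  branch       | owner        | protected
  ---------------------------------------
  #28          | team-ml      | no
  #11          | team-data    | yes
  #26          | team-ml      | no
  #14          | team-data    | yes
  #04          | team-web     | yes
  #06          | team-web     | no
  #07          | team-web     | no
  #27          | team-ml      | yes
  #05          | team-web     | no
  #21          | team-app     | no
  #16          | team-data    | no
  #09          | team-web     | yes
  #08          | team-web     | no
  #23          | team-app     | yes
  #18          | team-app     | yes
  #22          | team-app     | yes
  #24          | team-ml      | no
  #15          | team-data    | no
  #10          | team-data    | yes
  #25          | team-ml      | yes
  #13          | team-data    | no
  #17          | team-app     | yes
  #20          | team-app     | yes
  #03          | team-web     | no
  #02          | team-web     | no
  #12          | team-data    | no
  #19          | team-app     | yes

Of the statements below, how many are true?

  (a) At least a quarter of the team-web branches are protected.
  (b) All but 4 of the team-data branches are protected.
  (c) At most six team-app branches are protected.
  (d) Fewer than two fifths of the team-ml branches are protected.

3

(a) team-web: |A| = 8, |A ∩ B| = 2; needs |A ∩ B| / |A| ≥ 1/4 — true.
(b) team-data: |A| = 7, |A ∩ B| = 3; needs |A ∖ B| = 4 — true.
(c) team-app: |A| = 7, |A ∩ B| = 6; needs |A ∩ B| ≤ 6 — true.
(d) team-ml: |A| = 5, |A ∩ B| = 2; needs |A ∩ B| / |A| < 2/5 — false.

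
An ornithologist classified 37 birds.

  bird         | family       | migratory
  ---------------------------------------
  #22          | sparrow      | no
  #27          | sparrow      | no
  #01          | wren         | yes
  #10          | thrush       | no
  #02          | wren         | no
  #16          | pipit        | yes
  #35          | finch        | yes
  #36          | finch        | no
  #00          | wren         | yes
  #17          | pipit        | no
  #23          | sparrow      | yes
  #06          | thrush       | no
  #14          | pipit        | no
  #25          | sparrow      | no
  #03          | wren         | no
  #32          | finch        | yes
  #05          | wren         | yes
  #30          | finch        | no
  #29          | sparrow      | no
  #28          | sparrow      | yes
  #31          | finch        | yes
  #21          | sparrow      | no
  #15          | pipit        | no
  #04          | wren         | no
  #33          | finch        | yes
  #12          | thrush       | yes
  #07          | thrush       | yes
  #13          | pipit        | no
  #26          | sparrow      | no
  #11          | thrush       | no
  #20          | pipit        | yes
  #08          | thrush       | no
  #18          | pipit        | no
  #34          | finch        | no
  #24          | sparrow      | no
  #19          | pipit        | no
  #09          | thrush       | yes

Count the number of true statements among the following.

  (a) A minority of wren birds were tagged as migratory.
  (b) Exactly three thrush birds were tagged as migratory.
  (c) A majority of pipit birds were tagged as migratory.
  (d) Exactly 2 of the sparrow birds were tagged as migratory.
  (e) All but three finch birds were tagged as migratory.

(a) wren: |A| = 6, |A ∩ B| = 3; needs |A ∩ B| < |A ∖ B| — false.
(b) thrush: |A| = 7, |A ∩ B| = 3; needs |A ∩ B| = 3 — true.
(c) pipit: |A| = 8, |A ∩ B| = 2; needs |A ∩ B| > |A ∖ B| — false.
(d) sparrow: |A| = 9, |A ∩ B| = 2; needs |A ∩ B| = 2 — true.
(e) finch: |A| = 7, |A ∩ B| = 4; needs |A ∖ B| = 3 — true.

3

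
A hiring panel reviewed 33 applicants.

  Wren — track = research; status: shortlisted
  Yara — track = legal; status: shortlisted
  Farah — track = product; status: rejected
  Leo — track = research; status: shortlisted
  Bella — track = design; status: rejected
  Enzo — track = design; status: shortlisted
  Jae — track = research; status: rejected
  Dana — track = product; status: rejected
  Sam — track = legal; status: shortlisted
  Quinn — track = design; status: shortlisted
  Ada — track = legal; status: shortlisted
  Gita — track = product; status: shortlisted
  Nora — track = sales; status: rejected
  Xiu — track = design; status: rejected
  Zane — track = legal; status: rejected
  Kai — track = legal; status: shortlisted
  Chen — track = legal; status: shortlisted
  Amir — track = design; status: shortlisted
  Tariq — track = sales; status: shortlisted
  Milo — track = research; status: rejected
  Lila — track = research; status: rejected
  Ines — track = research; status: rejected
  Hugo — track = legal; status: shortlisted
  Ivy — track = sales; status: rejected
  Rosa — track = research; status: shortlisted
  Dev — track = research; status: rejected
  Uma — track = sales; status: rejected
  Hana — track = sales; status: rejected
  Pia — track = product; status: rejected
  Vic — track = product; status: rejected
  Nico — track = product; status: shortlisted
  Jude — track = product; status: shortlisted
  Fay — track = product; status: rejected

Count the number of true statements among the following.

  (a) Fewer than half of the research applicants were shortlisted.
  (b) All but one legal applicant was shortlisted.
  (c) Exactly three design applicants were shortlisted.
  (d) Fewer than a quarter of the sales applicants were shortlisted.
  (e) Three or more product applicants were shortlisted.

(a) research: |A| = 8, |A ∩ B| = 3; needs |A ∩ B| < |A ∖ B| — true.
(b) legal: |A| = 7, |A ∩ B| = 6; needs |A ∖ B| = 1 — true.
(c) design: |A| = 5, |A ∩ B| = 3; needs |A ∩ B| = 3 — true.
(d) sales: |A| = 5, |A ∩ B| = 1; needs |A ∩ B| / |A| < 1/4 — true.
(e) product: |A| = 8, |A ∩ B| = 3; needs |A ∩ B| ≥ 3 — true.

5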